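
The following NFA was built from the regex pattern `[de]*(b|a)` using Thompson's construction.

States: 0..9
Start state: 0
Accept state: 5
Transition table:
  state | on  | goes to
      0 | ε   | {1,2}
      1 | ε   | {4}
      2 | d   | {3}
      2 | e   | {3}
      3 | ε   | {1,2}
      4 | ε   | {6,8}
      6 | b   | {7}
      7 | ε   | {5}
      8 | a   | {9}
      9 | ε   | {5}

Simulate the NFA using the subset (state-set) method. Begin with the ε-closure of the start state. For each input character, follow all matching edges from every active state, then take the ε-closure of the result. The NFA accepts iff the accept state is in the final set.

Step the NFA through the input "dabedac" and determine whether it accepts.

Answer: REJECT

Trace:
S₀ = ε-closure({0}) = {0,1,2,4,6,8}
'd' @ 1: {1,2,3,4,6,8}
'a' @ 2: {5,9}  (accept∈set)
'b' @ 3: {}  — no active states
rest 'edac' ignored (set empty)
after full input: {}  (accept=5 not in)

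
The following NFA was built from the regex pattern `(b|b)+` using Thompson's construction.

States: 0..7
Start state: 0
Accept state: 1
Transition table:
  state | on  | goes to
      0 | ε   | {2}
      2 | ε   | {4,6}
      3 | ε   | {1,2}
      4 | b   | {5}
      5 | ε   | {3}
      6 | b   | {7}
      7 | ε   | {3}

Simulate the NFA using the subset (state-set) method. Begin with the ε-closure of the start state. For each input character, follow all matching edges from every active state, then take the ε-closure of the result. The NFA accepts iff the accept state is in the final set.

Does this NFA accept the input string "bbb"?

start: ε-closure({0}) = {0,2,4,6}
'b' @ 1: {1,2,3,4,5,6,7}  (accept∈set)
'b' @ 2: {1,2,3,4,5,6,7}  (accept∈set)
'b' @ 3: {1,2,3,4,5,6,7}  (accept∈set)
after full input: {1,2,3,4,5,6,7}  (accept=1 in)

Answer: ACCEPT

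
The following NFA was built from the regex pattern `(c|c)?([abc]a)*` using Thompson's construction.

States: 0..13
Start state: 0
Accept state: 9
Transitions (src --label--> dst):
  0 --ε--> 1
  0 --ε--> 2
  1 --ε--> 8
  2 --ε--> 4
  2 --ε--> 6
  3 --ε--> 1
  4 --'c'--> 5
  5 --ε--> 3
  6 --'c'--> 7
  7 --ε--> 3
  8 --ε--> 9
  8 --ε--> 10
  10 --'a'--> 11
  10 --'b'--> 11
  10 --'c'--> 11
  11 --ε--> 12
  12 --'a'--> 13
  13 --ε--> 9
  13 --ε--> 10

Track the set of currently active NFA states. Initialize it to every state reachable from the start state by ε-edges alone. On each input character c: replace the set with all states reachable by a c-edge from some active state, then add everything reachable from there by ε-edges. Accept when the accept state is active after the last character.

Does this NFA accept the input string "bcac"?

S₀ = ε-closure({0}) = {0,1,2,4,6,8,9,10}
'b' @ 1: {11,12}
'c' @ 2: {}  — state set empty
rest 'ac' ignored (set empty)
after full input: {}  (accept=9 not in)

Answer: REJECT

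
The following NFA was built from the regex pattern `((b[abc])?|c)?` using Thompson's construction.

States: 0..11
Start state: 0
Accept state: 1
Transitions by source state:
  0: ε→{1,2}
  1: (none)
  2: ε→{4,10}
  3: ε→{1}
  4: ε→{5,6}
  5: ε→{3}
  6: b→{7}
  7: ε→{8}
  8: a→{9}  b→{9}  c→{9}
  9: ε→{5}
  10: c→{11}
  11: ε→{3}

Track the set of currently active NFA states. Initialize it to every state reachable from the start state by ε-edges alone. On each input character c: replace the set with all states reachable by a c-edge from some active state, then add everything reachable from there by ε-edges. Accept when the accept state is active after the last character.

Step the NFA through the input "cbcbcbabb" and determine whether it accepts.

Answer: REJECT

Steps:
start: ε-closure({0}) = {0,1,2,3,4,5,6,10}
'c' @ 1: {1,3,11}  (accept∈set)
'b' @ 2: {}  — dead — no transitions
rest 'cbcbabb' ignored (set empty)
after full input: {}  (accept=1 not in)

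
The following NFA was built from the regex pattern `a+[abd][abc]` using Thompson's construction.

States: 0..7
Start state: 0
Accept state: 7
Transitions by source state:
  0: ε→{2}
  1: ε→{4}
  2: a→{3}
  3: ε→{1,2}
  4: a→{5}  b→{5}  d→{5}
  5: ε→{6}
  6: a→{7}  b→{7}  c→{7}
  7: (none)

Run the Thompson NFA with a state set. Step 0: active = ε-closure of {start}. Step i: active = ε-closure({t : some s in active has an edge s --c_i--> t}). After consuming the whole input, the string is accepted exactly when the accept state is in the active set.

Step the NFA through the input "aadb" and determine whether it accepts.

Answer: ACCEPT

Steps:
start: ε-closure({0}) = {0,2}
'a' @ 1: {1,2,3,4}
'a' @ 2: {1,2,3,4,5,6}
'd' @ 3: {5,6}
'b' @ 4: {7}  ✓accept
end set {7} — state 7 in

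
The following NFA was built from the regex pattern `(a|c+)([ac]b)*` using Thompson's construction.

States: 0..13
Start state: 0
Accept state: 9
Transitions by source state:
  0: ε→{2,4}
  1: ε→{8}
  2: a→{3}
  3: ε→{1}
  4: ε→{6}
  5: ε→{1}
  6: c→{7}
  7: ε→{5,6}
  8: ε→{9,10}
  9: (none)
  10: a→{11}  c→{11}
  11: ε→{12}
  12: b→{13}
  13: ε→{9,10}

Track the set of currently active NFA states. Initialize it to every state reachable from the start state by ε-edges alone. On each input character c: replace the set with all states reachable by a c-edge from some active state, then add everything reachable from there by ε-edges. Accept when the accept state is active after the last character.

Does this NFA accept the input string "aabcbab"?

S₀ = ε-closure({0}) = {0,2,4,6}
'a' @ 1: {1,3,8,9,10}  ✓accept
'a' @ 2: {11,12}
'b' @ 3: {9,10,13}  ✓accept
'c' @ 4: {11,12}
'b' @ 5: {9,10,13}  ✓accept
'a' @ 6: {11,12}
'b' @ 7: {9,10,13}  ✓accept
after full input: {9,10,13}  (accept=9 in)

Answer: ACCEPT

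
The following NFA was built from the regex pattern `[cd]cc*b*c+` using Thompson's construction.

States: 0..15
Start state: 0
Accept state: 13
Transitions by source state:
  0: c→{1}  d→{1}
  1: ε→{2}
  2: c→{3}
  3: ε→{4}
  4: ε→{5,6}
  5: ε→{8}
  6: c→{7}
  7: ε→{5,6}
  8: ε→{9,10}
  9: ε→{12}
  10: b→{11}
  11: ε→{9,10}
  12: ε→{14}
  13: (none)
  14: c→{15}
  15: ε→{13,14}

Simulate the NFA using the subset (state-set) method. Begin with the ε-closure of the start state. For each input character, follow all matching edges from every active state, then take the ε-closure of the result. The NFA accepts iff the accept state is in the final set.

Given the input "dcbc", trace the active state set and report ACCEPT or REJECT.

S₀ = ε-closure({0}) = {0}
'd' @ 1: {1,2}
'c' @ 2: {3,4,5,6,8,9,10,12,14}
'b' @ 3: {9,10,11,12,14}
'c' @ 4: {13,14,15}  ✓accept
end set {13,14,15} — state 13 in

Answer: ACCEPT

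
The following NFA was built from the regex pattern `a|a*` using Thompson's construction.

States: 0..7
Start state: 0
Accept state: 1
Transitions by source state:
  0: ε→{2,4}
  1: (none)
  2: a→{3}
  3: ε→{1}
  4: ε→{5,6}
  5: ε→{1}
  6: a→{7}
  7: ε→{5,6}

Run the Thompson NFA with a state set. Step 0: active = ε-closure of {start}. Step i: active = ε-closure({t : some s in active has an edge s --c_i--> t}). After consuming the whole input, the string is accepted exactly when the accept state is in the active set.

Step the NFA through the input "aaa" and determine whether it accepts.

S₀ = ε-closure({0}) = {0,1,2,4,5,6}
'a' @ 1: {1,3,5,6,7}  (accept∈set)
'a' @ 2: {1,5,6,7}  (accept∈set)
'a' @ 3: {1,5,6,7}  (accept∈set)
end set {1,5,6,7} — state 1 in

Answer: ACCEPT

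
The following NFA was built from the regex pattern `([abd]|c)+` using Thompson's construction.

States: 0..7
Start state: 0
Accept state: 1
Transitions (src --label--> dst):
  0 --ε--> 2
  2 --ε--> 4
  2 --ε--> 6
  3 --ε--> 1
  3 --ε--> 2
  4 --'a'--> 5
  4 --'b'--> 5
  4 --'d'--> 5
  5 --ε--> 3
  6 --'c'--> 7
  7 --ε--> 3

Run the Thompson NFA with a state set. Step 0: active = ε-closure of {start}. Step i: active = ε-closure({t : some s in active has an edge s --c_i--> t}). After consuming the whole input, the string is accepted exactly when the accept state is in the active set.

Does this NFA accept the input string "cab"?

S₀ = ε-closure({0}) = {0,2,4,6}
'c' @ 1: {1,2,3,4,6,7}  ✓accept
'a' @ 2: {1,2,3,4,5,6}  ✓accept
'b' @ 3: {1,2,3,4,5,6}  ✓accept
after full input: {1,2,3,4,5,6}  (accept=1 in)

Answer: ACCEPT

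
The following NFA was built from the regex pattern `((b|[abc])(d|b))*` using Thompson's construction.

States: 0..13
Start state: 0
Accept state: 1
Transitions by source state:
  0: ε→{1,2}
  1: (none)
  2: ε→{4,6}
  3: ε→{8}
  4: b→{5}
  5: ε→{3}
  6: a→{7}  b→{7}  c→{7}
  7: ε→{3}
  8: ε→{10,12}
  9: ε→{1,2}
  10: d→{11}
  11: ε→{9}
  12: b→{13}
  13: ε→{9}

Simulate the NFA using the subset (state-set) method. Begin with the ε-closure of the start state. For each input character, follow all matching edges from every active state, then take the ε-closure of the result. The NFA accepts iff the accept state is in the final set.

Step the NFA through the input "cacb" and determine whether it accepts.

initial (ε-close {0}): {0,1,2,4,6}
'c' @ 1: {3,7,8,10,12}
'a' @ 2: {}  — no active states
rest 'cb' ignored (set empty)
after full input: {}  (accept=1 not in)

Answer: REJECT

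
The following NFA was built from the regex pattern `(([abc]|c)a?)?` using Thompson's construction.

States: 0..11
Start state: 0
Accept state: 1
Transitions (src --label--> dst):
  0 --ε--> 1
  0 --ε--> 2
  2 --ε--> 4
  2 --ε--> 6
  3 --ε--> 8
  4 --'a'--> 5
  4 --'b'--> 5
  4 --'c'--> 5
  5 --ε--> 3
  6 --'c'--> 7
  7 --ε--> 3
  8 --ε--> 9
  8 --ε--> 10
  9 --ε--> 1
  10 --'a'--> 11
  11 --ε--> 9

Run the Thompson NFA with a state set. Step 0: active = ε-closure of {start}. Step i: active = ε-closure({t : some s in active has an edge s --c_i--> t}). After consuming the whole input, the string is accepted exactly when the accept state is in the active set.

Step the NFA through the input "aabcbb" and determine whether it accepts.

S₀ = ε-closure({0}) = {0,1,2,4,6}
'a' @ 1: {1,3,5,8,9,10}  [accepting]
'a' @ 2: {1,9,11}  [accepting]
'b' @ 3: {}  — dead — no transitions
rest 'cbb' ignored (set empty)
after full input: {}  (accept=1 not in)

Answer: REJECT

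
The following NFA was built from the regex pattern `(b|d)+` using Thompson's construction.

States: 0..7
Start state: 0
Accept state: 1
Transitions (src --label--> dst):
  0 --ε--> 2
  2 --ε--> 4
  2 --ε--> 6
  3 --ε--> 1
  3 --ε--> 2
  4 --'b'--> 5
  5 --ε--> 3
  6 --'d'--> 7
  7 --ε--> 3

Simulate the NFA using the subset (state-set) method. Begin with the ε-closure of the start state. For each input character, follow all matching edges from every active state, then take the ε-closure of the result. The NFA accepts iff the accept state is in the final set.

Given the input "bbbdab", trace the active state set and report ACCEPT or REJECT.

Answer: REJECT

Derivation:
start: ε-closure({0}) = {0,2,4,6}
'b' @ 1: {1,2,3,4,5,6}  [accepting]
'b' @ 2: {1,2,3,4,5,6}  [accepting]
'b' @ 3: {1,2,3,4,5,6}  [accepting]
'd' @ 4: {1,2,3,4,6,7}  [accepting]
'a' @ 5: {}  — no active states
rest 'b' ignored (set empty)
final: {}; accept 1 not in set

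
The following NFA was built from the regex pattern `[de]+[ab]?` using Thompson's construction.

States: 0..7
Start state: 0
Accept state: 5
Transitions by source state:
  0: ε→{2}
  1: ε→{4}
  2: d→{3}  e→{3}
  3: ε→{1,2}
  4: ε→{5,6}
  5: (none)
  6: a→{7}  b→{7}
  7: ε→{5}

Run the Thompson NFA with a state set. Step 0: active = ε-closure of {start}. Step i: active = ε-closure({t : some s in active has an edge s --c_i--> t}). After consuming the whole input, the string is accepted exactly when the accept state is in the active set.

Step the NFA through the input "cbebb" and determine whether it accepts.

Answer: REJECT

Trace:
initial (ε-close {0}): {0,2}
'c' @ 1: {}  — state set empty
rest 'bebb' ignored (set empty)
after full input: {}  (accept=5 not in)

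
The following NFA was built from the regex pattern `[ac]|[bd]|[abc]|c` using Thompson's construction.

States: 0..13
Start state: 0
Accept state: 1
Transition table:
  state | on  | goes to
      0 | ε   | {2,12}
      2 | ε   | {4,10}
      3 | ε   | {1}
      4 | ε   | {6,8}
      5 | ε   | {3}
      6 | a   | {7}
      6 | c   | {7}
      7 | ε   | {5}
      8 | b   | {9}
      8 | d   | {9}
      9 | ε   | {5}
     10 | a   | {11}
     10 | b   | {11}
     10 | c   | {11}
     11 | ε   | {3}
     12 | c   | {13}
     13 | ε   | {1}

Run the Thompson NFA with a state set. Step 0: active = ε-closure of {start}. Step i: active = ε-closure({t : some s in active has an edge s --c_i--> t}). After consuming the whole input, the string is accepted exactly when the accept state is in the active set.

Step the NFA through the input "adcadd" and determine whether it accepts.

Answer: REJECT

Derivation:
S₀ = ε-closure({0}) = {0,2,4,6,8,10,12}
'a' @ 1: {1,3,5,7,11}  ✓accept
'd' @ 2: {}  — dead — no transitions
rest 'cadd' ignored (set empty)
after full input: {}  (accept=1 not in)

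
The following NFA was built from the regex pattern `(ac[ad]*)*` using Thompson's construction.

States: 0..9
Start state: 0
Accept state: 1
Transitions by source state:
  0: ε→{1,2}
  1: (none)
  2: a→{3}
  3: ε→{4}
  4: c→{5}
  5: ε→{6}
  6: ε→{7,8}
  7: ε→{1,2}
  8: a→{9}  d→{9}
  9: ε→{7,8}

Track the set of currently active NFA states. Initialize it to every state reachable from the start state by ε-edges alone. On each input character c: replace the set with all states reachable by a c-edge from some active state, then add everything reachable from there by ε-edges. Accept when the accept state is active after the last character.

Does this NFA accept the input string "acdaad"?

Answer: ACCEPT

Trace:
S₀ = ε-closure({0}) = {0,1,2}
'a' @ 1: {3,4}
'c' @ 2: {1,2,5,6,7,8}  (accept∈set)
'd' @ 3: {1,2,7,8,9}  (accept∈set)
'a' @ 4: {1,2,3,4,7,8,9}  (accept∈set)
'a' @ 5: {1,2,3,4,7,8,9}  (accept∈set)
'd' @ 6: {1,2,7,8,9}  (accept∈set)
final: {1,2,7,8,9}; accept 1 in set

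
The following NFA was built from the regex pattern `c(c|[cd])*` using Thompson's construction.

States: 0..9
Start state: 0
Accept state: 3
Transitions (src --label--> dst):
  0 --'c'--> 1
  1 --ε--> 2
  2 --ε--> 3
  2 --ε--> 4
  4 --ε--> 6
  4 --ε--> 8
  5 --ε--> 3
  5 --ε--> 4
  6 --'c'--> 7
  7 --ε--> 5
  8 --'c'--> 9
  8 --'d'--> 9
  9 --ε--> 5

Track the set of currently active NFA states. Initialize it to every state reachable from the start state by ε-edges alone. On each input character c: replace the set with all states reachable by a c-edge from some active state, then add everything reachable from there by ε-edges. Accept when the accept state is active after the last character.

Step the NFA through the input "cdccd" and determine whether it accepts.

S₀ = ε-closure({0}) = {0}
'c' @ 1: {1,2,3,4,6,8}  (accept∈set)
'd' @ 2: {3,4,5,6,8,9}  (accept∈set)
'c' @ 3: {3,4,5,6,7,8,9}  (accept∈set)
'c' @ 4: {3,4,5,6,7,8,9}  (accept∈set)
'd' @ 5: {3,4,5,6,8,9}  (accept∈set)
after full input: {3,4,5,6,8,9}  (accept=3 in)

Answer: ACCEPT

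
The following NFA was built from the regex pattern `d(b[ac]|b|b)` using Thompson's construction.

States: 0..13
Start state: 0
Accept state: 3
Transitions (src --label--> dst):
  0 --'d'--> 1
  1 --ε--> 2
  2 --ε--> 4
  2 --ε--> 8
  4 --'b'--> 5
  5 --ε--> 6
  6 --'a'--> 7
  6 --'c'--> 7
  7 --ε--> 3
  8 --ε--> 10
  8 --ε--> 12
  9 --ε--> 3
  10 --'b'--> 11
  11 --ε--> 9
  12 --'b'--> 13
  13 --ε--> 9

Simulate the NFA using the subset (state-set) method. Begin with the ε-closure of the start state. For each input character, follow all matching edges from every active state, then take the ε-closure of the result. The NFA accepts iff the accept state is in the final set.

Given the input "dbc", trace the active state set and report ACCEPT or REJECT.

S₀ = ε-closure({0}) = {0}
'd' @ 1: {1,2,4,8,10,12}
'b' @ 2: {3,5,6,9,11,13}  [accepting]
'c' @ 3: {3,7}  [accepting]
final: {3,7}; accept 3 in set

Answer: ACCEPT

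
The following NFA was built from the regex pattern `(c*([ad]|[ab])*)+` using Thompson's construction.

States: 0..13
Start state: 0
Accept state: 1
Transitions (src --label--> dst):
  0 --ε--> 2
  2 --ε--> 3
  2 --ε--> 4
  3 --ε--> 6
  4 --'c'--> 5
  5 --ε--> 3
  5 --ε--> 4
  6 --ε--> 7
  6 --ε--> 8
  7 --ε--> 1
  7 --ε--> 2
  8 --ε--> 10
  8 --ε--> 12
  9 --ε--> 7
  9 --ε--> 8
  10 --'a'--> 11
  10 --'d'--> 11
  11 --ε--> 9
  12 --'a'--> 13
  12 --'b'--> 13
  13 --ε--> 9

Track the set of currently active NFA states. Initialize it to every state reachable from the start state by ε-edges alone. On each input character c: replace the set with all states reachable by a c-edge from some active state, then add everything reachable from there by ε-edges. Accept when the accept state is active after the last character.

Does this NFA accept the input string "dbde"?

Answer: REJECT

Trace:
start: ε-closure({0}) = {0,1,2,3,4,6,7,8,10,12}
'd' @ 1: {1,2,3,4,6,7,8,9,10,11,12}  [accepting]
'b' @ 2: {1,2,3,4,6,7,8,9,10,12,13}  [accepting]
'd' @ 3: {1,2,3,4,6,7,8,9,10,11,12}  [accepting]
'e' @ 4: {}  — dead — no transitions
end set {} — state 1 not in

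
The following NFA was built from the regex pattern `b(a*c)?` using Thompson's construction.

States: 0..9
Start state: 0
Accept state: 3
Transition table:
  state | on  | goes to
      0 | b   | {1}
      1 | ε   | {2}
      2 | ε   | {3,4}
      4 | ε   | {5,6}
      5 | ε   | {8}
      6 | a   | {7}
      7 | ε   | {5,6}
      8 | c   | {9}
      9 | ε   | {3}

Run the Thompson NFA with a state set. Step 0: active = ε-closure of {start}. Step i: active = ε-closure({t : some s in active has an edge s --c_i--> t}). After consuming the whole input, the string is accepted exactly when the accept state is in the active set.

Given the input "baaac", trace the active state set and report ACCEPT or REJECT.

S₀ = ε-closure({0}) = {0}
'b' @ 1: {1,2,3,4,5,6,8}  (accept∈set)
'a' @ 2: {5,6,7,8}
'a' @ 3: {5,6,7,8}
'a' @ 4: {5,6,7,8}
'c' @ 5: {3,9}  (accept∈set)
after full input: {3,9}  (accept=3 in)

Answer: ACCEPT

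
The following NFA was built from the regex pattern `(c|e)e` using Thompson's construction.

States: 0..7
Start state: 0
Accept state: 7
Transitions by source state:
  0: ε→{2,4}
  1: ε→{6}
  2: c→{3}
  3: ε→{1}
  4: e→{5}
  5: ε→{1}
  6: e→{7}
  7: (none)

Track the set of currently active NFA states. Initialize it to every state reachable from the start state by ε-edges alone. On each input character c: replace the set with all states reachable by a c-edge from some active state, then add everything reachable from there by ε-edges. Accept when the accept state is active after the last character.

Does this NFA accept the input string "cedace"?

start: ε-closure({0}) = {0,2,4}
'c' @ 1: {1,3,6}
'e' @ 2: {7}  [accepting]
'd' @ 3: {}  — dead — no transitions
rest 'ace' ignored (set empty)
final: {}; accept 7 not in set

Answer: REJECT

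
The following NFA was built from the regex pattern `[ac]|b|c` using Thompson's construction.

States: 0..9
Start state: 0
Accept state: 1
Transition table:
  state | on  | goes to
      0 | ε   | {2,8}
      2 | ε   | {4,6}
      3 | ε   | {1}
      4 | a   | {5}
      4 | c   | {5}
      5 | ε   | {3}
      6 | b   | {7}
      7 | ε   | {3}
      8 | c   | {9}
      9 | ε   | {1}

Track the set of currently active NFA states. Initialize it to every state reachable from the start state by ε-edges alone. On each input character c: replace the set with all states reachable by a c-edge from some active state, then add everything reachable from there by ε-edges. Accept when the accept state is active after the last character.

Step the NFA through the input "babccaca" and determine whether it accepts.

initial (ε-close {0}): {0,2,4,6,8}
'b' @ 1: {1,3,7}  (accept∈set)
'a' @ 2: {}  — no active states
rest 'bccaca' ignored (set empty)
final: {}; accept 1 not in set

Answer: REJECT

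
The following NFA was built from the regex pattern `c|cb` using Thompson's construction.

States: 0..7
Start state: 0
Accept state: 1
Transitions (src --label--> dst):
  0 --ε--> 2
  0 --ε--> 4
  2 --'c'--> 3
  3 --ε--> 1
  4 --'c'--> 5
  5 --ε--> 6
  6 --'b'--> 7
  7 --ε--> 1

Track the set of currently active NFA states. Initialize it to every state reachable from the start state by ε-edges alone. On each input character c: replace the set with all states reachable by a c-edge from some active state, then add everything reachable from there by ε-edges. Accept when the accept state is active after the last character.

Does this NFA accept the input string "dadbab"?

initial (ε-close {0}): {0,2,4}
'd' @ 1: {}  — dead — no transitions
rest 'adbab' ignored (set empty)
final: {}; accept 1 not in set

Answer: REJECT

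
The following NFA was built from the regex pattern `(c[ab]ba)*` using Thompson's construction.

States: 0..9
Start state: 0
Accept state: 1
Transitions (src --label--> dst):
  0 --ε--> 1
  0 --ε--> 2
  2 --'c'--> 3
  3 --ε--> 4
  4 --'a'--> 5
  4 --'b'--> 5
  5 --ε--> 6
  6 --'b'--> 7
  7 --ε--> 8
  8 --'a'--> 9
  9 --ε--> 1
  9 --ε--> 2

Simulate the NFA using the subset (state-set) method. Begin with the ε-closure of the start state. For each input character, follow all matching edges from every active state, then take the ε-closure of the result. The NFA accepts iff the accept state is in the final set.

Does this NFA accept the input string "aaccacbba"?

Answer: REJECT

Derivation:
S₀ = ε-closure({0}) = {0,1,2}
'a' @ 1: {}  — dead — no transitions
rest 'accacbba' ignored (set empty)
end set {} — state 1 not in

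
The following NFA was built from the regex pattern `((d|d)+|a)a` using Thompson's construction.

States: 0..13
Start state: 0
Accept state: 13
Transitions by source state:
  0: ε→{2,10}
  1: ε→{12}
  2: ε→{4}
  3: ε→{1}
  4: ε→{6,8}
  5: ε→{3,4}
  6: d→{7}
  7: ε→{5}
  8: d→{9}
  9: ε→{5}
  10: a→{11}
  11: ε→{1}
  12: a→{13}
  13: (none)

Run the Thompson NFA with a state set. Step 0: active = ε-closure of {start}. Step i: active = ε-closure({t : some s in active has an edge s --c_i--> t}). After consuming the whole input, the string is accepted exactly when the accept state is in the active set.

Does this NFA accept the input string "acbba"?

start: ε-closure({0}) = {0,2,4,6,8,10}
'a' @ 1: {1,11,12}
'c' @ 2: {}  — no active states
rest 'bba' ignored (set empty)
final: {}; accept 13 not in set

Answer: REJECT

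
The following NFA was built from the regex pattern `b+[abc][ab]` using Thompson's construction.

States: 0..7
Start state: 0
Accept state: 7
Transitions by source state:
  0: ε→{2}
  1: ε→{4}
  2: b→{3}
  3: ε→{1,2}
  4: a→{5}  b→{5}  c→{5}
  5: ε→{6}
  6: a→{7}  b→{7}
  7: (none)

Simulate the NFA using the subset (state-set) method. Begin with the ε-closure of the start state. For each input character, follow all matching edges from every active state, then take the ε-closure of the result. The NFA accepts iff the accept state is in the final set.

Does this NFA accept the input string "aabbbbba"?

Answer: REJECT

Trace:
start: ε-closure({0}) = {0,2}
'a' @ 1: {}  — state set empty
rest 'abbbbba' ignored (set empty)
final: {}; accept 7 not in set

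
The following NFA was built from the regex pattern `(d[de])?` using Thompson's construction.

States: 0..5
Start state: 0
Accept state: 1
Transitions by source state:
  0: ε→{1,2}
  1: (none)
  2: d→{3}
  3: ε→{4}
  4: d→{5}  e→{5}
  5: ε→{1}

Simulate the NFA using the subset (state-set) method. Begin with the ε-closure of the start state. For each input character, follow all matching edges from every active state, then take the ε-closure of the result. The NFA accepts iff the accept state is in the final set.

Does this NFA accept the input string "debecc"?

Answer: REJECT

Derivation:
initial (ε-close {0}): {0,1,2}
'd' @ 1: {3,4}
'e' @ 2: {1,5}  [accepting]
'b' @ 3: {}  — dead — no transitions
rest 'ecc' ignored (set empty)
end set {} — state 1 not in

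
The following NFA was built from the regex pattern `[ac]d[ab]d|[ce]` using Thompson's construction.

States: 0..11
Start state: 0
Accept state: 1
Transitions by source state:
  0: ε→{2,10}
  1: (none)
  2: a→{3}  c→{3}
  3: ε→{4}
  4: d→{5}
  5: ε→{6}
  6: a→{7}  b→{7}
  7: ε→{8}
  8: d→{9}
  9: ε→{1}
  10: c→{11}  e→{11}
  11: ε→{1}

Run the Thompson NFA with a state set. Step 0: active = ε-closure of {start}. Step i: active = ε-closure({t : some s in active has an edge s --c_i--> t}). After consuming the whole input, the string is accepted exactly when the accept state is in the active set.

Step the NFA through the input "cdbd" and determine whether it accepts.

S₀ = ε-closure({0}) = {0,2,10}
'c' @ 1: {1,3,4,11}  ✓accept
'd' @ 2: {5,6}
'b' @ 3: {7,8}
'd' @ 4: {1,9}  ✓accept
final: {1,9}; accept 1 in set

Answer: ACCEPT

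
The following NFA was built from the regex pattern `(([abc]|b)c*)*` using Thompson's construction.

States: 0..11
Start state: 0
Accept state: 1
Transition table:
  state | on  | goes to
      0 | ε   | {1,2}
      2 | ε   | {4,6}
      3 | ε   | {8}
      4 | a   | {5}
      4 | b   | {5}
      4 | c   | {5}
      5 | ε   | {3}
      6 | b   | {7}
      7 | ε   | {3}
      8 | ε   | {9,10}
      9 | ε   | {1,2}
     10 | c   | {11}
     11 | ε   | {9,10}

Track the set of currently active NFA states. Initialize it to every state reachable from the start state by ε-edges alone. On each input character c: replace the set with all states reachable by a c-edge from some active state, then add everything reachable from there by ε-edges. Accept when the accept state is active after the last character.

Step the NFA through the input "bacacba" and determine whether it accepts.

S₀ = ε-closure({0}) = {0,1,2,4,6}
'b' @ 1: {1,2,3,4,5,6,7,8,9,10}  ✓accept
'a' @ 2: {1,2,3,4,5,6,8,9,10}  ✓accept
'c' @ 3: {1,2,3,4,5,6,8,9,10,11}  ✓accept
'a' @ 4: {1,2,3,4,5,6,8,9,10}  ✓accept
'c' @ 5: {1,2,3,4,5,6,8,9,10,11}  ✓accept
'b' @ 6: {1,2,3,4,5,6,7,8,9,10}  ✓accept
'a' @ 7: {1,2,3,4,5,6,8,9,10}  ✓accept
end set {1,2,3,4,5,6,8,9,10} — state 1 in

Answer: ACCEPT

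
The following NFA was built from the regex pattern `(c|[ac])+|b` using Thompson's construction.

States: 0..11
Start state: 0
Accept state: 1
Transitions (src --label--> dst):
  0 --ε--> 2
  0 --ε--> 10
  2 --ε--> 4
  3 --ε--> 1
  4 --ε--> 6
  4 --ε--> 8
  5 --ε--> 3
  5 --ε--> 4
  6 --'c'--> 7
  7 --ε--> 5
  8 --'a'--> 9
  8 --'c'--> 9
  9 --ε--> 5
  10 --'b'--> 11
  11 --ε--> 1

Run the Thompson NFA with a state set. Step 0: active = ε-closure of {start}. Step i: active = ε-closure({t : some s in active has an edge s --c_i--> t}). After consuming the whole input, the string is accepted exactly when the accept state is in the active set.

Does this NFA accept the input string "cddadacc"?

Answer: REJECT

Steps:
initial (ε-close {0}): {0,2,4,6,8,10}
'c' @ 1: {1,3,4,5,6,7,8,9}  ✓accept
'd' @ 2: {}  — dead — no transitions
rest 'dadacc' ignored (set empty)
final: {}; accept 1 not in set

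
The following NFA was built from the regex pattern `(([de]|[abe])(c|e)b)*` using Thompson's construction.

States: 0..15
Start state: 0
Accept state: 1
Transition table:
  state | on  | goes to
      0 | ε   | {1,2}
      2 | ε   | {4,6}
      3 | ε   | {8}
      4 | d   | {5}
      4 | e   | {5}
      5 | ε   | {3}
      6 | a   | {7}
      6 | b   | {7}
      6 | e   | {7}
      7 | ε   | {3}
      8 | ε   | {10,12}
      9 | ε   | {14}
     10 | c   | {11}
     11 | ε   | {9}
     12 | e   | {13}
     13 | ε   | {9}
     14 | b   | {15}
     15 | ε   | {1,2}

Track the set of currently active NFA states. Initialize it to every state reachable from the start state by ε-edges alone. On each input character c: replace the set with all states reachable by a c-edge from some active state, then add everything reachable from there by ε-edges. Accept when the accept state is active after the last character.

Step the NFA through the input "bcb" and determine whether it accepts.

start: ε-closure({0}) = {0,1,2,4,6}
'b' @ 1: {3,7,8,10,12}
'c' @ 2: {9,11,14}
'b' @ 3: {1,2,4,6,15}  (accept∈set)
end set {1,2,4,6,15} — state 1 in

Answer: ACCEPT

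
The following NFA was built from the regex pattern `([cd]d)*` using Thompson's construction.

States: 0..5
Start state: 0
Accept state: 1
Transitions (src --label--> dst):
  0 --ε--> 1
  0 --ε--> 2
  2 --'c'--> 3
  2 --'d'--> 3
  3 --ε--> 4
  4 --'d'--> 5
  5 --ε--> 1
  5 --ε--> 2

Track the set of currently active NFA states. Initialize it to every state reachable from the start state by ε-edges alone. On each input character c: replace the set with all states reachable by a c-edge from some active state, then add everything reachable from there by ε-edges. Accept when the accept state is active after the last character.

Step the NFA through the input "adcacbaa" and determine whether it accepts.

start: ε-closure({0}) = {0,1,2}
'a' @ 1: {}  — state set empty
rest 'dcacbaa' ignored (set empty)
after full input: {}  (accept=1 not in)

Answer: REJECT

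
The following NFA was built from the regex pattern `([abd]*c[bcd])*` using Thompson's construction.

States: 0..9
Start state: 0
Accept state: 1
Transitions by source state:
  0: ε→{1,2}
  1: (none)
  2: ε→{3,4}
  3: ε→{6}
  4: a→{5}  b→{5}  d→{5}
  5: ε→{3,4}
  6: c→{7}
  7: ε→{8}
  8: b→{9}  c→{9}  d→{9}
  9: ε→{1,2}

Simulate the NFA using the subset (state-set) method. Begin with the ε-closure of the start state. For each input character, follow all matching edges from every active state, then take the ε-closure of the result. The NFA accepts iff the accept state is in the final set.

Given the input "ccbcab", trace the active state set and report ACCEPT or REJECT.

start: ε-closure({0}) = {0,1,2,3,4,6}
'c' @ 1: {7,8}
'c' @ 2: {1,2,3,4,6,9}  [accepting]
'b' @ 3: {3,4,5,6}
'c' @ 4: {7,8}
'a' @ 5: {}  — no active states
rest 'b' ignored (set empty)
after full input: {}  (accept=1 not in)

Answer: REJECT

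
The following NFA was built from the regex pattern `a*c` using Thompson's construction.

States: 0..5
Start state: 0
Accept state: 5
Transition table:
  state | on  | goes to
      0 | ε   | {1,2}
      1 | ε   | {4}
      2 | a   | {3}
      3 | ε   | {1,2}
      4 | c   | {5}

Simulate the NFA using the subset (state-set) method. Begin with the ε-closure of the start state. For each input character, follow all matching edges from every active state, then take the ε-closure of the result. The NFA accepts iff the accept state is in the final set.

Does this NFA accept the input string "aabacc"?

Answer: REJECT

Derivation:
S₀ = ε-closure({0}) = {0,1,2,4}
'a' @ 1: {1,2,3,4}
'a' @ 2: {1,2,3,4}
'b' @ 3: {}  — state set empty
rest 'acc' ignored (set empty)
final: {}; accept 5 not in set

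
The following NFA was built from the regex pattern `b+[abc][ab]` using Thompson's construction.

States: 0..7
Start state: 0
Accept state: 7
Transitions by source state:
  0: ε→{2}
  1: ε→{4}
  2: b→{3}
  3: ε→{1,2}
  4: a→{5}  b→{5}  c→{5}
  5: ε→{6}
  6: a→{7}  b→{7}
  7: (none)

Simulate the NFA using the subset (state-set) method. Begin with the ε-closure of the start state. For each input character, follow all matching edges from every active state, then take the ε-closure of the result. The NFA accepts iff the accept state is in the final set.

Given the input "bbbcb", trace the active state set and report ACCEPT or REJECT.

Answer: ACCEPT

Trace:
S₀ = ε-closure({0}) = {0,2}
'b' @ 1: {1,2,3,4}
'b' @ 2: {1,2,3,4,5,6}
'b' @ 3: {1,2,3,4,5,6,7}  (accept∈set)
'c' @ 4: {5,6}
'b' @ 5: {7}  (accept∈set)
end set {7} — state 7 in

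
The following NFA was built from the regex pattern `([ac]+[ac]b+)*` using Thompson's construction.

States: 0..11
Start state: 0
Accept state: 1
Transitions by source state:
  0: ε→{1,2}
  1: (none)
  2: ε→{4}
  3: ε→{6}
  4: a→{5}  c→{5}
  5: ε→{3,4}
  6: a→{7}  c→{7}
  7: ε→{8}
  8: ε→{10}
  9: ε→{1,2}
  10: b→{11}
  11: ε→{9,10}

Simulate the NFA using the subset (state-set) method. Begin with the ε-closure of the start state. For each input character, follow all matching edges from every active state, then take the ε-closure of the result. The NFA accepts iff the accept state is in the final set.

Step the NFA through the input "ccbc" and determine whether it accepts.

S₀ = ε-closure({0}) = {0,1,2,4}
'c' @ 1: {3,4,5,6}
'c' @ 2: {3,4,5,6,7,8,10}
'b' @ 3: {1,2,4,9,10,11}  (accept∈set)
'c' @ 4: {3,4,5,6}
after full input: {3,4,5,6}  (accept=1 not in)

Answer: REJECT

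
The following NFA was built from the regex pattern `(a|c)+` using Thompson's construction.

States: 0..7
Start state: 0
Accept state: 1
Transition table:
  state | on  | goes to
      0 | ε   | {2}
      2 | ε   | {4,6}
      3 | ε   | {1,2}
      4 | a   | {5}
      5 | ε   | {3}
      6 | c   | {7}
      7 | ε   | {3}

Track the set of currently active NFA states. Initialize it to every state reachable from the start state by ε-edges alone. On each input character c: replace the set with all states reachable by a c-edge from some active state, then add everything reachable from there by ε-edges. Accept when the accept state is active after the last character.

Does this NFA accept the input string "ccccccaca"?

initial (ε-close {0}): {0,2,4,6}
'c' @ 1: {1,2,3,4,6,7}  [accepting]
'c' @ 2: {1,2,3,4,6,7}  [accepting]
'c' @ 3: {1,2,3,4,6,7}  [accepting]
'c' @ 4: {1,2,3,4,6,7}  [accepting]
'c' @ 5: {1,2,3,4,6,7}  [accepting]
'c' @ 6: {1,2,3,4,6,7}  [accepting]
'a' @ 7: {1,2,3,4,5,6}  [accepting]
'c' @ 8: {1,2,3,4,6,7}  [accepting]
'a' @ 9: {1,2,3,4,5,6}  [accepting]
end set {1,2,3,4,5,6} — state 1 in

Answer: ACCEPT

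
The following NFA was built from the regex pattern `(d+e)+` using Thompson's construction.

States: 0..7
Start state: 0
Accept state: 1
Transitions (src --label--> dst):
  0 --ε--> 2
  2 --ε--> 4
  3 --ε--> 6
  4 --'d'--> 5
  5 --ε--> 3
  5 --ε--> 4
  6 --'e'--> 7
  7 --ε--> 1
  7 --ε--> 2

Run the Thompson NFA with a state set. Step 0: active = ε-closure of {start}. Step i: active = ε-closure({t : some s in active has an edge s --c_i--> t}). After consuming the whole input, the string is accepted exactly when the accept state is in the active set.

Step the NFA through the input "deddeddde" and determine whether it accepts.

Answer: ACCEPT

Trace:
S₀ = ε-closure({0}) = {0,2,4}
'd' @ 1: {3,4,5,6}
'e' @ 2: {1,2,4,7}  ✓accept
'd' @ 3: {3,4,5,6}
'd' @ 4: {3,4,5,6}
'e' @ 5: {1,2,4,7}  ✓accept
'd' @ 6: {3,4,5,6}
'd' @ 7: {3,4,5,6}
'd' @ 8: {3,4,5,6}
'e' @ 9: {1,2,4,7}  ✓accept
final: {1,2,4,7}; accept 1 in set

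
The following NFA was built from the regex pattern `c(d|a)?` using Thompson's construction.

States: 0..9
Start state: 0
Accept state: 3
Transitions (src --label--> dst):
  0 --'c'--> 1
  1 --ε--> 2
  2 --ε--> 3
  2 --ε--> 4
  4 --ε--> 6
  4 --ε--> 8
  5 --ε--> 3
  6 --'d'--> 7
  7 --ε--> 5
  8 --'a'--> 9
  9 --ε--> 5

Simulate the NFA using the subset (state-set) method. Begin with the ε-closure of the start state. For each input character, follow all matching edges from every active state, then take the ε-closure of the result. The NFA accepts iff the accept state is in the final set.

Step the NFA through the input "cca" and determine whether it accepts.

initial (ε-close {0}): {0}
'c' @ 1: {1,2,3,4,6,8}  (accept∈set)
'c' @ 2: {}  — dead — no transitions
rest 'a' ignored (set empty)
after full input: {}  (accept=3 not in)

Answer: REJECT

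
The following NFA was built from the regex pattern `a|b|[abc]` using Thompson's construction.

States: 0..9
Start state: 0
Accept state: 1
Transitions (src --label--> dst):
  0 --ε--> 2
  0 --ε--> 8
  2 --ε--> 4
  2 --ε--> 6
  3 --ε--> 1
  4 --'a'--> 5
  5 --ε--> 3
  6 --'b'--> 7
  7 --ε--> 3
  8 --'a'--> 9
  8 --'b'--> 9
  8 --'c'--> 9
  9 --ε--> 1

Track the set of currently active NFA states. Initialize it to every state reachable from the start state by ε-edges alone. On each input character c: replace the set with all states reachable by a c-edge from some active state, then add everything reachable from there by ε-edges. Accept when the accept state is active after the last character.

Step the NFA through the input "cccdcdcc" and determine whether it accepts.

initial (ε-close {0}): {0,2,4,6,8}
'c' @ 1: {1,9}  [accepting]
'c' @ 2: {}  — dead — no transitions
rest 'cdcdcc' ignored (set empty)
after full input: {}  (accept=1 not in)

Answer: REJECT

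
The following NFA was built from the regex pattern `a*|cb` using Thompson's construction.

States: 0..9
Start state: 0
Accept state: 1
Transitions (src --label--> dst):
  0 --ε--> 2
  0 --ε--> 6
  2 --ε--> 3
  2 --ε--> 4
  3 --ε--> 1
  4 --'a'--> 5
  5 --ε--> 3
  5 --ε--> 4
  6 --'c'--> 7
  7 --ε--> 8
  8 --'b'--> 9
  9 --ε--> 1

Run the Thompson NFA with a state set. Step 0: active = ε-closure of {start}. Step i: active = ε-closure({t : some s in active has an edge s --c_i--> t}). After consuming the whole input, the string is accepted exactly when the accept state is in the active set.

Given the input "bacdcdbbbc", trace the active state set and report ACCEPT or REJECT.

Answer: REJECT

Derivation:
start: ε-closure({0}) = {0,1,2,3,4,6}
'b' @ 1: {}  — dead — no transitions
rest 'acdcdbbbc' ignored (set empty)
final: {}; accept 1 not in set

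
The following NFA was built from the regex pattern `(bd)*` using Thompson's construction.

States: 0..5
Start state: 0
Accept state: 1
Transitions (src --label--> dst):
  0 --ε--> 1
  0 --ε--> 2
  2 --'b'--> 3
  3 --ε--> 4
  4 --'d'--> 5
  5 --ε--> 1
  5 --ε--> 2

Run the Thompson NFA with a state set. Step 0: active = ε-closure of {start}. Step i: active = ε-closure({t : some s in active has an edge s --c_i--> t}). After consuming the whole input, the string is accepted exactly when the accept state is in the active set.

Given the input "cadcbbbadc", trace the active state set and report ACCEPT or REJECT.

Answer: REJECT

Trace:
start: ε-closure({0}) = {0,1,2}
'c' @ 1: {}  — dead — no transitions
rest 'adcbbbadc' ignored (set empty)
final: {}; accept 1 not in set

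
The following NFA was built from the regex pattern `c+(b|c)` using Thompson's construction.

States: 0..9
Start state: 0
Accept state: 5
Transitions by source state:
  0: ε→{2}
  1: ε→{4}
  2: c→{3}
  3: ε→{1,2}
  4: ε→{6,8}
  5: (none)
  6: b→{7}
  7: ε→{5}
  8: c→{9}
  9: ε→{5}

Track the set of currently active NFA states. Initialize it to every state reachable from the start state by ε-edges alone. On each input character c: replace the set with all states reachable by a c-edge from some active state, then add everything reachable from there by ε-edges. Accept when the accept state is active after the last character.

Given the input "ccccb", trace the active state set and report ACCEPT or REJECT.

Answer: ACCEPT

Trace:
S₀ = ε-closure({0}) = {0,2}
'c' @ 1: {1,2,3,4,6,8}
'c' @ 2: {1,2,3,4,5,6,8,9}  (accept∈set)
'c' @ 3: {1,2,3,4,5,6,8,9}  (accept∈set)
'c' @ 4: {1,2,3,4,5,6,8,9}  (accept∈set)
'b' @ 5: {5,7}  (accept∈set)
end set {5,7} — state 5 in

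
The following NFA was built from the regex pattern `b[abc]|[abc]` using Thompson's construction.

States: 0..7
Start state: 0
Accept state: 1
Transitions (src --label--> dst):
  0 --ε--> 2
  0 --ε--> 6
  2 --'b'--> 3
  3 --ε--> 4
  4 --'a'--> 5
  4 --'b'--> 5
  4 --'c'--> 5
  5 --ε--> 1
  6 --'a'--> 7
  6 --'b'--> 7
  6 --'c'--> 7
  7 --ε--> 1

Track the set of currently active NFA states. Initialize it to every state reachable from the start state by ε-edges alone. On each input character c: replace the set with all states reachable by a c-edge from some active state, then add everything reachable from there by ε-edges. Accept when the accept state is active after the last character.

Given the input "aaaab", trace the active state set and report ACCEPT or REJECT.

initial (ε-close {0}): {0,2,6}
'a' @ 1: {1,7}  [accepting]
'a' @ 2: {}  — state set empty
rest 'aab' ignored (set empty)
final: {}; accept 1 not in set

Answer: REJECT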